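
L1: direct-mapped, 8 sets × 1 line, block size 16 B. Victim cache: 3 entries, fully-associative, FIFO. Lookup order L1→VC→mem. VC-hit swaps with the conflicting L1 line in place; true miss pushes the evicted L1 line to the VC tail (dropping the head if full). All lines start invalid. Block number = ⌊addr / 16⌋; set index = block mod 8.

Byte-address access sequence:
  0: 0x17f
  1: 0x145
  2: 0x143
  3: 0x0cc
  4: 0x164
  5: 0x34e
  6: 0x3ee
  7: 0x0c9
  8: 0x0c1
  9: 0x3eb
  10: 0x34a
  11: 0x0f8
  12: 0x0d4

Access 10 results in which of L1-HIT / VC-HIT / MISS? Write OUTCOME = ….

#0 0x17f→b23/s7 MISS; vc=[]
#1 0x145→b20/s4 MISS; vc=[]
#2 0x143→b20/s4 L1-HIT; vc=[]
#3 0xcc→b12/s4 MISS; vc=[20]
#4 0x164→b22/s6 MISS; vc=[20]
#5 0x34e→b52/s4 MISS; vc=[20,12]
#6 0x3ee→b62/s6 MISS; vc=[20,12,22]
#7 0xc9→b12/s4 VC-HIT; vc=[20,52,22]
#8 0xc1→b12/s4 L1-HIT; vc=[20,52,22]
#9 0x3eb→b62/s6 L1-HIT; vc=[20,52,22]
#10 0x34a→b52/s4 VC-HIT; vc=[20,12,22]
#11 0xf8→b15/s7 MISS; vc=[12,22,23]
#12 0xd4→b13/s5 MISS; vc=[12,22,23]

OUTCOME = VC-HIT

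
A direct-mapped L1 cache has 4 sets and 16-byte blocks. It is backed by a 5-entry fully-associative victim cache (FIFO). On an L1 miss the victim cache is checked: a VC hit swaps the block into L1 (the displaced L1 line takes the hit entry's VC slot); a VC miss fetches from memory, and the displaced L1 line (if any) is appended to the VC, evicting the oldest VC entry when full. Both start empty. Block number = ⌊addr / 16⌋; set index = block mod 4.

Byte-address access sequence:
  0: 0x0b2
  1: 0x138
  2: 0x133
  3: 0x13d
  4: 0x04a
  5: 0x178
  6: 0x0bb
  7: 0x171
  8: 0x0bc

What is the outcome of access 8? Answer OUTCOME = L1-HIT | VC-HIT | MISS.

  [0] addr=0xb2 blk=11 s=3: MISS | VC []
  [1] addr=0x138 blk=19 s=3: MISS | VC [11]
  [2] addr=0x133 blk=19 s=3: L1-HIT | VC [11]
  [3] addr=0x13d blk=19 s=3: L1-HIT | VC [11]
  [4] addr=0x4a blk=4 s=0: MISS | VC [11]
  [5] addr=0x178 blk=23 s=3: MISS | VC [11, 19]
  [6] addr=0xbb blk=11 s=3: VC-HIT | VC [23, 19]
  [7] addr=0x171 blk=23 s=3: VC-HIT | VC [11, 19]
  [8] addr=0xbc blk=11 s=3: VC-HIT | VC [23, 19]

OUTCOME = VC-HIT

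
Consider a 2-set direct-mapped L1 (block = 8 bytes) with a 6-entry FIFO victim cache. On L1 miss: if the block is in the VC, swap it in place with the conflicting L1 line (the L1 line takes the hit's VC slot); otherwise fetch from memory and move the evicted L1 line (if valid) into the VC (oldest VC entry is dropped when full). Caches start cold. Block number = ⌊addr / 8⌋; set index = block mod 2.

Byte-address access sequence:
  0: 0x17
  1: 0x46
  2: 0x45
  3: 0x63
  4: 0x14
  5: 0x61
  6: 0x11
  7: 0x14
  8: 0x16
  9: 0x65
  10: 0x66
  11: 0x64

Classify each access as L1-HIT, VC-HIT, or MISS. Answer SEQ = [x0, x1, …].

SEQ = [MISS, MISS, L1-HIT, MISS, VC-HIT, VC-HIT, VC-HIT, L1-HIT, L1-HIT, VC-HIT, L1-HIT, L1-HIT]

  [0] addr=0x17 blk=2 s=0: MISS | VC []
  [1] addr=0x46 blk=8 s=0: MISS | VC [2]
  [2] addr=0x45 blk=8 s=0: L1-HIT | VC [2]
  [3] addr=0x63 blk=12 s=0: MISS | VC [2, 8]
  [4] addr=0x14 blk=2 s=0: VC-HIT | VC [12, 8]
  [5] addr=0x61 blk=12 s=0: VC-HIT | VC [2, 8]
  [6] addr=0x11 blk=2 s=0: VC-HIT | VC [12, 8]
  [7] addr=0x14 blk=2 s=0: L1-HIT | VC [12, 8]
  [8] addr=0x16 blk=2 s=0: L1-HIT | VC [12, 8]
  [9] addr=0x65 blk=12 s=0: VC-HIT | VC [2, 8]
  [10] addr=0x66 blk=12 s=0: L1-HIT | VC [2, 8]
  [11] addr=0x64 blk=12 s=0: L1-HIT | VC [2, 8]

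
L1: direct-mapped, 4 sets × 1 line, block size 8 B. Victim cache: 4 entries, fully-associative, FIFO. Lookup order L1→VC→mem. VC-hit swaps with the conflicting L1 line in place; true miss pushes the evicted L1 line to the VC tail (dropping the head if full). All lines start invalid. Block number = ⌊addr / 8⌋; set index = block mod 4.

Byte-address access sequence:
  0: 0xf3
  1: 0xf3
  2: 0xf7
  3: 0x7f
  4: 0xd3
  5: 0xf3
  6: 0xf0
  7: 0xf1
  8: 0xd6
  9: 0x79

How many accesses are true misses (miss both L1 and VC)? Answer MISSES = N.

MISSES = 3

0: 0xf3 (blk 30, set 2) → MISS  vc=[]
1: 0xf3 (blk 30, set 2) → L1-HIT  vc=[]
2: 0xf7 (blk 30, set 2) → L1-HIT  vc=[]
3: 0x7f (blk 15, set 3) → MISS  vc=[]
4: 0xd3 (blk 26, set 2) → MISS  vc=[30]
5: 0xf3 (blk 30, set 2) → VC-HIT  vc=[26]
6: 0xf0 (blk 30, set 2) → L1-HIT  vc=[26]
7: 0xf1 (blk 30, set 2) → L1-HIT  vc=[26]
8: 0xd6 (blk 26, set 2) → VC-HIT  vc=[30]
9: 0x79 (blk 15, set 3) → L1-HIT  vc=[30]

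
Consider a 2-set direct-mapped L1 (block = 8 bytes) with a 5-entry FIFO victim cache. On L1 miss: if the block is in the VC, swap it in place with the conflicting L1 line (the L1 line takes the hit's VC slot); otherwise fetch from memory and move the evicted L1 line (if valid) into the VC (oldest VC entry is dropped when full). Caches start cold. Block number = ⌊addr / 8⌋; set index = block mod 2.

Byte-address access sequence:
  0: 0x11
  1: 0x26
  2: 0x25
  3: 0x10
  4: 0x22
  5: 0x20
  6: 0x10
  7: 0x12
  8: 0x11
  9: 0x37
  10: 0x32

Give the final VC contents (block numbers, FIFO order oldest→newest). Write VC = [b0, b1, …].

#0 0x11→b2/s0 MISS; vc=[]
#1 0x26→b4/s0 MISS; vc=[2]
#2 0x25→b4/s0 L1-HIT; vc=[2]
#3 0x10→b2/s0 VC-HIT; vc=[4]
#4 0x22→b4/s0 VC-HIT; vc=[2]
#5 0x20→b4/s0 L1-HIT; vc=[2]
#6 0x10→b2/s0 VC-HIT; vc=[4]
#7 0x12→b2/s0 L1-HIT; vc=[4]
#8 0x11→b2/s0 L1-HIT; vc=[4]
#9 0x37→b6/s0 MISS; vc=[4,2]
#10 0x32→b6/s0 L1-HIT; vc=[4,2]

VC = [4, 2]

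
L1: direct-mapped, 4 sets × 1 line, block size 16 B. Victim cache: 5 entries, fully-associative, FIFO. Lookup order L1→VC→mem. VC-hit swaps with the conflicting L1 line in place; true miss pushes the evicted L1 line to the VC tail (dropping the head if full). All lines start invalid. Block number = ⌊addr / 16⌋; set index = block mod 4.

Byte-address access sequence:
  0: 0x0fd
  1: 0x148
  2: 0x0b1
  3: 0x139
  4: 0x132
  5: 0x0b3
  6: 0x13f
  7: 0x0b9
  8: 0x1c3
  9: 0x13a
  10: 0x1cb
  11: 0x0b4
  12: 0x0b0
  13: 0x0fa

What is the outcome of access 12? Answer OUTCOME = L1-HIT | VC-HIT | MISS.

OUTCOME = L1-HIT

0: 0xfd (blk 15, set 3) → MISS  vc=[]
1: 0x148 (blk 20, set 0) → MISS  vc=[]
2: 0xb1 (blk 11, set 3) → MISS  vc=[15]
3: 0x139 (blk 19, set 3) → MISS  vc=[15, 11]
4: 0x132 (blk 19, set 3) → L1-HIT  vc=[15, 11]
5: 0xb3 (blk 11, set 3) → VC-HIT  vc=[15, 19]
6: 0x13f (blk 19, set 3) → VC-HIT  vc=[15, 11]
7: 0xb9 (blk 11, set 3) → VC-HIT  vc=[15, 19]
8: 0x1c3 (blk 28, set 0) → MISS  vc=[15, 19, 20]
9: 0x13a (blk 19, set 3) → VC-HIT  vc=[15, 11, 20]
10: 0x1cb (blk 28, set 0) → L1-HIT  vc=[15, 11, 20]
11: 0xb4 (blk 11, set 3) → VC-HIT  vc=[15, 19, 20]
12: 0xb0 (blk 11, set 3) → L1-HIT  vc=[15, 19, 20]
13: 0xfa (blk 15, set 3) → VC-HIT  vc=[11, 19, 20]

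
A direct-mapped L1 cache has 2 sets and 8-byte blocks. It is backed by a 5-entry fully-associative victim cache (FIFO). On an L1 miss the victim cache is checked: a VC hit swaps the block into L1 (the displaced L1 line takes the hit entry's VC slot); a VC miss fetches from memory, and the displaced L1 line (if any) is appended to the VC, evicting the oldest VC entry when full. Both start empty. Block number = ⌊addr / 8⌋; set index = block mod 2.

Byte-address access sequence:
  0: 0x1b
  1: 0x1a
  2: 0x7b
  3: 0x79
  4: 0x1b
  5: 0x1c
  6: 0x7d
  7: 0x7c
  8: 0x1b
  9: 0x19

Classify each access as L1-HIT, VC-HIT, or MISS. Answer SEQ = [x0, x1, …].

SEQ = [MISS, L1-HIT, MISS, L1-HIT, VC-HIT, L1-HIT, VC-HIT, L1-HIT, VC-HIT, L1-HIT]

  [0] addr=0x1b blk=3 s=1: MISS | VC []
  [1] addr=0x1a blk=3 s=1: L1-HIT | VC []
  [2] addr=0x7b blk=15 s=1: MISS | VC [3]
  [3] addr=0x79 blk=15 s=1: L1-HIT | VC [3]
  [4] addr=0x1b blk=3 s=1: VC-HIT | VC [15]
  [5] addr=0x1c blk=3 s=1: L1-HIT | VC [15]
  [6] addr=0x7d blk=15 s=1: VC-HIT | VC [3]
  [7] addr=0x7c blk=15 s=1: L1-HIT | VC [3]
  [8] addr=0x1b blk=3 s=1: VC-HIT | VC [15]
  [9] addr=0x19 blk=3 s=1: L1-HIT | VC [15]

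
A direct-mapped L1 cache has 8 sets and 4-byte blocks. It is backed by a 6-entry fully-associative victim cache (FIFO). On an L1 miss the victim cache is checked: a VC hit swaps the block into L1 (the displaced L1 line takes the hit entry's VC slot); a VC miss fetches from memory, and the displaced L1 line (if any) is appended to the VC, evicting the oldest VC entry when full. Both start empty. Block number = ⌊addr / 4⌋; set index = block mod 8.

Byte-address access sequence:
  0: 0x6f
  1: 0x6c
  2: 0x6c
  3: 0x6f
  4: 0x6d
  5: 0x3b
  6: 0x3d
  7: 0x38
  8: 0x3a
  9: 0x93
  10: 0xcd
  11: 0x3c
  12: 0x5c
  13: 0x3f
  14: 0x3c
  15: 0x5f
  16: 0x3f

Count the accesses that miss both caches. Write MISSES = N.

#0 0x6f→b27/s3 MISS; vc=[]
#1 0x6c→b27/s3 L1-HIT; vc=[]
#2 0x6c→b27/s3 L1-HIT; vc=[]
#3 0x6f→b27/s3 L1-HIT; vc=[]
#4 0x6d→b27/s3 L1-HIT; vc=[]
#5 0x3b→b14/s6 MISS; vc=[]
#6 0x3d→b15/s7 MISS; vc=[]
#7 0x38→b14/s6 L1-HIT; vc=[]
#8 0x3a→b14/s6 L1-HIT; vc=[]
#9 0x93→b36/s4 MISS; vc=[]
#10 0xcd→b51/s3 MISS; vc=[27]
#11 0x3c→b15/s7 L1-HIT; vc=[27]
#12 0x5c→b23/s7 MISS; vc=[27,15]
#13 0x3f→b15/s7 VC-HIT; vc=[27,23]
#14 0x3c→b15/s7 L1-HIT; vc=[27,23]
#15 0x5f→b23/s7 VC-HIT; vc=[27,15]
#16 0x3f→b15/s7 VC-HIT; vc=[27,23]

MISSES = 6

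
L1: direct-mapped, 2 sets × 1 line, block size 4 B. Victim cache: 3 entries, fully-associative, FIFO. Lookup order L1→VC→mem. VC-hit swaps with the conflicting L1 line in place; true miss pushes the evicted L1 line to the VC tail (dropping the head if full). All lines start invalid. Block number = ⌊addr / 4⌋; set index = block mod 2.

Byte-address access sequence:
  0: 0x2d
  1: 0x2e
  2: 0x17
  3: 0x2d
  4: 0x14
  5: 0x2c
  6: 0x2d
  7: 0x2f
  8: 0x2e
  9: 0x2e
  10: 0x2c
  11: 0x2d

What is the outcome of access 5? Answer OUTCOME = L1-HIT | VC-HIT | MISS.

#0 0x2d→b11/s1 MISS; vc=[]
#1 0x2e→b11/s1 L1-HIT; vc=[]
#2 0x17→b5/s1 MISS; vc=[11]
#3 0x2d→b11/s1 VC-HIT; vc=[5]
#4 0x14→b5/s1 VC-HIT; vc=[11]
#5 0x2c→b11/s1 VC-HIT; vc=[5]
#6 0x2d→b11/s1 L1-HIT; vc=[5]
#7 0x2f→b11/s1 L1-HIT; vc=[5]
#8 0x2e→b11/s1 L1-HIT; vc=[5]
#9 0x2e→b11/s1 L1-HIT; vc=[5]
#10 0x2c→b11/s1 L1-HIT; vc=[5]
#11 0x2d→b11/s1 L1-HIT; vc=[5]

OUTCOME = VC-HIT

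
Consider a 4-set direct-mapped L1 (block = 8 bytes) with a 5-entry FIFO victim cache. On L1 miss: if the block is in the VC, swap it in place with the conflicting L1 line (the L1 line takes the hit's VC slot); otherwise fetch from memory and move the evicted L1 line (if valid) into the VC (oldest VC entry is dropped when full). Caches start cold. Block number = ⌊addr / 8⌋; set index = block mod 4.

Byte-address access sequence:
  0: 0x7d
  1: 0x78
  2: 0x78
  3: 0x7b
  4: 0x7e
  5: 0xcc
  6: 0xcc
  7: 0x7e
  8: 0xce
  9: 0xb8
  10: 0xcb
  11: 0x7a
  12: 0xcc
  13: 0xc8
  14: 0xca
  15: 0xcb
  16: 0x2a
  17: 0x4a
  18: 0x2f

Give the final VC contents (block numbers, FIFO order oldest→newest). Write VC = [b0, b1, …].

0: 0x7d (blk 15, set 3) → MISS  vc=[]
1: 0x78 (blk 15, set 3) → L1-HIT  vc=[]
2: 0x78 (blk 15, set 3) → L1-HIT  vc=[]
3: 0x7b (blk 15, set 3) → L1-HIT  vc=[]
4: 0x7e (blk 15, set 3) → L1-HIT  vc=[]
5: 0xcc (blk 25, set 1) → MISS  vc=[]
6: 0xcc (blk 25, set 1) → L1-HIT  vc=[]
7: 0x7e (blk 15, set 3) → L1-HIT  vc=[]
8: 0xce (blk 25, set 1) → L1-HIT  vc=[]
9: 0xb8 (blk 23, set 3) → MISS  vc=[15]
10: 0xcb (blk 25, set 1) → L1-HIT  vc=[15]
11: 0x7a (blk 15, set 3) → VC-HIT  vc=[23]
12: 0xcc (blk 25, set 1) → L1-HIT  vc=[23]
13: 0xc8 (blk 25, set 1) → L1-HIT  vc=[23]
14: 0xca (blk 25, set 1) → L1-HIT  vc=[23]
15: 0xcb (blk 25, set 1) → L1-HIT  vc=[23]
16: 0x2a (blk 5, set 1) → MISS  vc=[23, 25]
17: 0x4a (blk 9, set 1) → MISS  vc=[23, 25, 5]
18: 0x2f (blk 5, set 1) → VC-HIT  vc=[23, 25, 9]

VC = [23, 25, 9]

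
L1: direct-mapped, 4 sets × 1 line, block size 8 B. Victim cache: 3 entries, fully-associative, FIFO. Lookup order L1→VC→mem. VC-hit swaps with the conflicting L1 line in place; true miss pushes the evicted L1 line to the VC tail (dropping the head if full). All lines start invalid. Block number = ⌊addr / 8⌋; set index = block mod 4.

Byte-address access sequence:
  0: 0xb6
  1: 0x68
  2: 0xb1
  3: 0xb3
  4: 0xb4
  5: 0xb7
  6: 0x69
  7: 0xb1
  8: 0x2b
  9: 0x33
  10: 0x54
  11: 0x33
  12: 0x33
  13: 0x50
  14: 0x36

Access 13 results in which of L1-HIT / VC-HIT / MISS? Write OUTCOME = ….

  [0] addr=0xb6 blk=22 s=2: MISS | VC []
  [1] addr=0x68 blk=13 s=1: MISS | VC []
  [2] addr=0xb1 blk=22 s=2: L1-HIT | VC []
  [3] addr=0xb3 blk=22 s=2: L1-HIT | VC []
  [4] addr=0xb4 blk=22 s=2: L1-HIT | VC []
  [5] addr=0xb7 blk=22 s=2: L1-HIT | VC []
  [6] addr=0x69 blk=13 s=1: L1-HIT | VC []
  [7] addr=0xb1 blk=22 s=2: L1-HIT | VC []
  [8] addr=0x2b blk=5 s=1: MISS | VC [13]
  [9] addr=0x33 blk=6 s=2: MISS | VC [13, 22]
  [10] addr=0x54 blk=10 s=2: MISS | VC [13, 22, 6]
  [11] addr=0x33 blk=6 s=2: VC-HIT | VC [13, 22, 10]
  [12] addr=0x33 blk=6 s=2: L1-HIT | VC [13, 22, 10]
  [13] addr=0x50 blk=10 s=2: VC-HIT | VC [13, 22, 6]
  [14] addr=0x36 blk=6 s=2: VC-HIT | VC [13, 22, 10]

OUTCOME = VC-HIT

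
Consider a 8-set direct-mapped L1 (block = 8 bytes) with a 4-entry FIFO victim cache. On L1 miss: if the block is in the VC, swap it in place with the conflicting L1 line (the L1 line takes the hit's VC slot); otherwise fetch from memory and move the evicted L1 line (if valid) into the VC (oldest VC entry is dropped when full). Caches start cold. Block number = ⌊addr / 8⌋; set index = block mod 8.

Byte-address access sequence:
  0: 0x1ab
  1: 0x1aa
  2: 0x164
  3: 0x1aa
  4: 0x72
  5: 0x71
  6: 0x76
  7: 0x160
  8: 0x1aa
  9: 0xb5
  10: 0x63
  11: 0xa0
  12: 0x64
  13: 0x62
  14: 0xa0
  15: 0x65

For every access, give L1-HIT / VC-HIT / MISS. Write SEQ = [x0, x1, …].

SEQ = [MISS, L1-HIT, MISS, L1-HIT, MISS, L1-HIT, L1-HIT, L1-HIT, L1-HIT, MISS, MISS, MISS, VC-HIT, L1-HIT, VC-HIT, VC-HIT]

  [0] addr=0x1ab blk=53 s=5: MISS | VC []
  [1] addr=0x1aa blk=53 s=5: L1-HIT | VC []
  [2] addr=0x164 blk=44 s=4: MISS | VC []
  [3] addr=0x1aa blk=53 s=5: L1-HIT | VC []
  [4] addr=0x72 blk=14 s=6: MISS | VC []
  [5] addr=0x71 blk=14 s=6: L1-HIT | VC []
  [6] addr=0x76 blk=14 s=6: L1-HIT | VC []
  [7] addr=0x160 blk=44 s=4: L1-HIT | VC []
  [8] addr=0x1aa blk=53 s=5: L1-HIT | VC []
  [9] addr=0xb5 blk=22 s=6: MISS | VC [14]
  [10] addr=0x63 blk=12 s=4: MISS | VC [14, 44]
  [11] addr=0xa0 blk=20 s=4: MISS | VC [14, 44, 12]
  [12] addr=0x64 blk=12 s=4: VC-HIT | VC [14, 44, 20]
  [13] addr=0x62 blk=12 s=4: L1-HIT | VC [14, 44, 20]
  [14] addr=0xa0 blk=20 s=4: VC-HIT | VC [14, 44, 12]
  [15] addr=0x65 blk=12 s=4: VC-HIT | VC [14, 44, 20]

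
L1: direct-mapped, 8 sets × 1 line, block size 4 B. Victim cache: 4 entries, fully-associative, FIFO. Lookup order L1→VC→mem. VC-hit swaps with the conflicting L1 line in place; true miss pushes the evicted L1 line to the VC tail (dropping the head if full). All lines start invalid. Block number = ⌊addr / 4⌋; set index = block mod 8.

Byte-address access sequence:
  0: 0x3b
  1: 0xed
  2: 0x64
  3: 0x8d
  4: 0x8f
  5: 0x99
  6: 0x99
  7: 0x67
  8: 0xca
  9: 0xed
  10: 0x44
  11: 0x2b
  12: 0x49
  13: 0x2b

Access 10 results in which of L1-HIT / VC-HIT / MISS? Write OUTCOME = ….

OUTCOME = MISS

0: 0x3b (blk 14, set 6) → MISS  vc=[]
1: 0xed (blk 59, set 3) → MISS  vc=[]
2: 0x64 (blk 25, set 1) → MISS  vc=[]
3: 0x8d (blk 35, set 3) → MISS  vc=[59]
4: 0x8f (blk 35, set 3) → L1-HIT  vc=[59]
5: 0x99 (blk 38, set 6) → MISS  vc=[59, 14]
6: 0x99 (blk 38, set 6) → L1-HIT  vc=[59, 14]
7: 0x67 (blk 25, set 1) → L1-HIT  vc=[59, 14]
8: 0xca (blk 50, set 2) → MISS  vc=[59, 14]
9: 0xed (blk 59, set 3) → VC-HIT  vc=[35, 14]
10: 0x44 (blk 17, set 1) → MISS  vc=[35, 14, 25]
11: 0x2b (blk 10, set 2) → MISS  vc=[35, 14, 25, 50]
12: 0x49 (blk 18, set 2) → MISS  vc=[14, 25, 50, 10]
13: 0x2b (blk 10, set 2) → VC-HIT  vc=[14, 25, 50, 18]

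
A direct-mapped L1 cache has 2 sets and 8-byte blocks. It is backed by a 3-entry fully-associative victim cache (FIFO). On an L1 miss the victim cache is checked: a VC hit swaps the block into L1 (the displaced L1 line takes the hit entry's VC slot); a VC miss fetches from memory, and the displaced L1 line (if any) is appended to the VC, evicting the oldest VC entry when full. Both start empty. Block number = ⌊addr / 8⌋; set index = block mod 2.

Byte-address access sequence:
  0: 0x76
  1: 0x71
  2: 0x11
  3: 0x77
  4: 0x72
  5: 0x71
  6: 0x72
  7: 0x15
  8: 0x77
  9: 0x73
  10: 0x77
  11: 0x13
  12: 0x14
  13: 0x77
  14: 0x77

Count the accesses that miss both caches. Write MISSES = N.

MISSES = 2

#0 0x76→b14/s0 MISS; vc=[]
#1 0x71→b14/s0 L1-HIT; vc=[]
#2 0x11→b2/s0 MISS; vc=[14]
#3 0x77→b14/s0 VC-HIT; vc=[2]
#4 0x72→b14/s0 L1-HIT; vc=[2]
#5 0x71→b14/s0 L1-HIT; vc=[2]
#6 0x72→b14/s0 L1-HIT; vc=[2]
#7 0x15→b2/s0 VC-HIT; vc=[14]
#8 0x77→b14/s0 VC-HIT; vc=[2]
#9 0x73→b14/s0 L1-HIT; vc=[2]
#10 0x77→b14/s0 L1-HIT; vc=[2]
#11 0x13→b2/s0 VC-HIT; vc=[14]
#12 0x14→b2/s0 L1-HIT; vc=[14]
#13 0x77→b14/s0 VC-HIT; vc=[2]
#14 0x77→b14/s0 L1-HIT; vc=[2]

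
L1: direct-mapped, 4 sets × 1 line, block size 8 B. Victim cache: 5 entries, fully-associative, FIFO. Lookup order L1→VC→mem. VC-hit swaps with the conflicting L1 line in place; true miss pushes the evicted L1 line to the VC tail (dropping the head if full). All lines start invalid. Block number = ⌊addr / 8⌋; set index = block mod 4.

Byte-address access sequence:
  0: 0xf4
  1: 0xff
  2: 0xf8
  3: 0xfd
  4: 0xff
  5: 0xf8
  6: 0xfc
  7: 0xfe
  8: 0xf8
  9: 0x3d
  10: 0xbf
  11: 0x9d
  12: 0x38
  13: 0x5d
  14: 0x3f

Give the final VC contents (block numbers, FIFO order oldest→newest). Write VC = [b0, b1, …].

VC = [31, 19, 23, 11]

  [0] addr=0xf4 blk=30 s=2: MISS | VC []
  [1] addr=0xff blk=31 s=3: MISS | VC []
  [2] addr=0xf8 blk=31 s=3: L1-HIT | VC []
  [3] addr=0xfd blk=31 s=3: L1-HIT | VC []
  [4] addr=0xff blk=31 s=3: L1-HIT | VC []
  [5] addr=0xf8 blk=31 s=3: L1-HIT | VC []
  [6] addr=0xfc blk=31 s=3: L1-HIT | VC []
  [7] addr=0xfe blk=31 s=3: L1-HIT | VC []
  [8] addr=0xf8 blk=31 s=3: L1-HIT | VC []
  [9] addr=0x3d blk=7 s=3: MISS | VC [31]
  [10] addr=0xbf blk=23 s=3: MISS | VC [31, 7]
  [11] addr=0x9d blk=19 s=3: MISS | VC [31, 7, 23]
  [12] addr=0x38 blk=7 s=3: VC-HIT | VC [31, 19, 23]
  [13] addr=0x5d blk=11 s=3: MISS | VC [31, 19, 23, 7]
  [14] addr=0x3f blk=7 s=3: VC-HIT | VC [31, 19, 23, 11]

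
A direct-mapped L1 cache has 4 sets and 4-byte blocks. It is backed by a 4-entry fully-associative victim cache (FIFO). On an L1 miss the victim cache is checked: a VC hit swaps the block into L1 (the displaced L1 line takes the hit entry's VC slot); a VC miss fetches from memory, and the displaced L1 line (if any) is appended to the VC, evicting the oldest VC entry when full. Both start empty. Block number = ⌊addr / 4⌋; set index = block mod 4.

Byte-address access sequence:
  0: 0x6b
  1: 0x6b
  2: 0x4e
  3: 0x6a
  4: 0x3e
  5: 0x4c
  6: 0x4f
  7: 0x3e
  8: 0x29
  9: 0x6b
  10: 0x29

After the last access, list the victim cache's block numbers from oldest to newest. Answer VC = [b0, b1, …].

VC = [19, 26]

0: 0x6b (blk 26, set 2) → MISS  vc=[]
1: 0x6b (blk 26, set 2) → L1-HIT  vc=[]
2: 0x4e (blk 19, set 3) → MISS  vc=[]
3: 0x6a (blk 26, set 2) → L1-HIT  vc=[]
4: 0x3e (blk 15, set 3) → MISS  vc=[19]
5: 0x4c (blk 19, set 3) → VC-HIT  vc=[15]
6: 0x4f (blk 19, set 3) → L1-HIT  vc=[15]
7: 0x3e (blk 15, set 3) → VC-HIT  vc=[19]
8: 0x29 (blk 10, set 2) → MISS  vc=[19, 26]
9: 0x6b (blk 26, set 2) → VC-HIT  vc=[19, 10]
10: 0x29 (blk 10, set 2) → VC-HIT  vc=[19, 26]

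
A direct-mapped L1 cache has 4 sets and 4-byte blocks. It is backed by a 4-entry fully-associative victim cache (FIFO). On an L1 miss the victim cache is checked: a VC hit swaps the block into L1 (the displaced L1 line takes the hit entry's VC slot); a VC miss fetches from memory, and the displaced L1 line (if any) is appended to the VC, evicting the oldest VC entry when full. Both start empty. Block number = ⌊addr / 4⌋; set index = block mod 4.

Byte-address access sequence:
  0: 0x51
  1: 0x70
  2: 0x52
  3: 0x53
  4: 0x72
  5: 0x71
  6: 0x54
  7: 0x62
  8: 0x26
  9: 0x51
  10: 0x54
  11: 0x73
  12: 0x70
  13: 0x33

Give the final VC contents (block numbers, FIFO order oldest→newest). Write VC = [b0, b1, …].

  [0] addr=0x51 blk=20 s=0: MISS | VC []
  [1] addr=0x70 blk=28 s=0: MISS | VC [20]
  [2] addr=0x52 blk=20 s=0: VC-HIT | VC [28]
  [3] addr=0x53 blk=20 s=0: L1-HIT | VC [28]
  [4] addr=0x72 blk=28 s=0: VC-HIT | VC [20]
  [5] addr=0x71 blk=28 s=0: L1-HIT | VC [20]
  [6] addr=0x54 blk=21 s=1: MISS | VC [20]
  [7] addr=0x62 blk=24 s=0: MISS | VC [20, 28]
  [8] addr=0x26 blk=9 s=1: MISS | VC [20, 28, 21]
  [9] addr=0x51 blk=20 s=0: VC-HIT | VC [24, 28, 21]
  [10] addr=0x54 blk=21 s=1: VC-HIT | VC [24, 28, 9]
  [11] addr=0x73 blk=28 s=0: VC-HIT | VC [24, 20, 9]
  [12] addr=0x70 blk=28 s=0: L1-HIT | VC [24, 20, 9]
  [13] addr=0x33 blk=12 s=0: MISS | VC [24, 20, 9, 28]

VC = [24, 20, 9, 28]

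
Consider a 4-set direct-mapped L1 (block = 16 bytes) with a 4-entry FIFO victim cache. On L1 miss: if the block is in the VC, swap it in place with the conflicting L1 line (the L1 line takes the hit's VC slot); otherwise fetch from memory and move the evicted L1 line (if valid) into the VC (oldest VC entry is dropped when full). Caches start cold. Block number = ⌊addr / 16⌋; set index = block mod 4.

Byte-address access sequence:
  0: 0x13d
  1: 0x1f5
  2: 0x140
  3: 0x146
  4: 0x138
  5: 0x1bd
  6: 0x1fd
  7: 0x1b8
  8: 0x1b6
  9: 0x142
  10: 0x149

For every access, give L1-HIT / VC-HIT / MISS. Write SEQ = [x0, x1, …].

0: 0x13d (blk 19, set 3) → MISS  vc=[]
1: 0x1f5 (blk 31, set 3) → MISS  vc=[19]
2: 0x140 (blk 20, set 0) → MISS  vc=[19]
3: 0x146 (blk 20, set 0) → L1-HIT  vc=[19]
4: 0x138 (blk 19, set 3) → VC-HIT  vc=[31]
5: 0x1bd (blk 27, set 3) → MISS  vc=[31, 19]
6: 0x1fd (blk 31, set 3) → VC-HIT  vc=[27, 19]
7: 0x1b8 (blk 27, set 3) → VC-HIT  vc=[31, 19]
8: 0x1b6 (blk 27, set 3) → L1-HIT  vc=[31, 19]
9: 0x142 (blk 20, set 0) → L1-HIT  vc=[31, 19]
10: 0x149 (blk 20, set 0) → L1-HIT  vc=[31, 19]

SEQ = [MISS, MISS, MISS, L1-HIT, VC-HIT, MISS, VC-HIT, VC-HIT, L1-HIT, L1-HIT, L1-HIT]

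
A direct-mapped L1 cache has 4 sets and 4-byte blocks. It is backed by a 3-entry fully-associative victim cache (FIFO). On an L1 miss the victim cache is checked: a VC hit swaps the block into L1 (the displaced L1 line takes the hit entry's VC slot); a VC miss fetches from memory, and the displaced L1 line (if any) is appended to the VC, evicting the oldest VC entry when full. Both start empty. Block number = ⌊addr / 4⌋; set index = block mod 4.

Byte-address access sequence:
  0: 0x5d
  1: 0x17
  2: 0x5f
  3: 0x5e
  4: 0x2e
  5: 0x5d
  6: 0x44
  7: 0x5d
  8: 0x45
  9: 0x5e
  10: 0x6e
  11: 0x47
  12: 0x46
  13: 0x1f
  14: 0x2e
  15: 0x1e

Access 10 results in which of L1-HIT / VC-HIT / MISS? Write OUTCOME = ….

#0 0x5d→b23/s3 MISS; vc=[]
#1 0x17→b5/s1 MISS; vc=[]
#2 0x5f→b23/s3 L1-HIT; vc=[]
#3 0x5e→b23/s3 L1-HIT; vc=[]
#4 0x2e→b11/s3 MISS; vc=[23]
#5 0x5d→b23/s3 VC-HIT; vc=[11]
#6 0x44→b17/s1 MISS; vc=[11,5]
#7 0x5d→b23/s3 L1-HIT; vc=[11,5]
#8 0x45→b17/s1 L1-HIT; vc=[11,5]
#9 0x5e→b23/s3 L1-HIT; vc=[11,5]
#10 0x6e→b27/s3 MISS; vc=[11,5,23]
#11 0x47→b17/s1 L1-HIT; vc=[11,5,23]
#12 0x46→b17/s1 L1-HIT; vc=[11,5,23]
#13 0x1f→b7/s3 MISS; vc=[5,23,27]
#14 0x2e→b11/s3 MISS; vc=[23,27,7]
#15 0x1e→b7/s3 VC-HIT; vc=[23,27,11]

OUTCOME = MISS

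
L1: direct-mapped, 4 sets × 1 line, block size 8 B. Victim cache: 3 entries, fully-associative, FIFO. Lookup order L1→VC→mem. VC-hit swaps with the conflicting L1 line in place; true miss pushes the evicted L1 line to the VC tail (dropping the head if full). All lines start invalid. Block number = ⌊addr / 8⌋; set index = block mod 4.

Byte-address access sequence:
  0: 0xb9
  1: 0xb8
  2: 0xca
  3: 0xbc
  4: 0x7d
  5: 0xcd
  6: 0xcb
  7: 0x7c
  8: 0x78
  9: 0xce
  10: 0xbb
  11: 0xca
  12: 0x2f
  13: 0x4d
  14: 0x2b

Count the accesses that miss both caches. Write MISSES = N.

MISSES = 5

0: 0xb9 (blk 23, set 3) → MISS  vc=[]
1: 0xb8 (blk 23, set 3) → L1-HIT  vc=[]
2: 0xca (blk 25, set 1) → MISS  vc=[]
3: 0xbc (blk 23, set 3) → L1-HIT  vc=[]
4: 0x7d (blk 15, set 3) → MISS  vc=[23]
5: 0xcd (blk 25, set 1) → L1-HIT  vc=[23]
6: 0xcb (blk 25, set 1) → L1-HIT  vc=[23]
7: 0x7c (blk 15, set 3) → L1-HIT  vc=[23]
8: 0x78 (blk 15, set 3) → L1-HIT  vc=[23]
9: 0xce (blk 25, set 1) → L1-HIT  vc=[23]
10: 0xbb (blk 23, set 3) → VC-HIT  vc=[15]
11: 0xca (blk 25, set 1) → L1-HIT  vc=[15]
12: 0x2f (blk 5, set 1) → MISS  vc=[15, 25]
13: 0x4d (blk 9, set 1) → MISS  vc=[15, 25, 5]
14: 0x2b (blk 5, set 1) → VC-HIT  vc=[15, 25, 9]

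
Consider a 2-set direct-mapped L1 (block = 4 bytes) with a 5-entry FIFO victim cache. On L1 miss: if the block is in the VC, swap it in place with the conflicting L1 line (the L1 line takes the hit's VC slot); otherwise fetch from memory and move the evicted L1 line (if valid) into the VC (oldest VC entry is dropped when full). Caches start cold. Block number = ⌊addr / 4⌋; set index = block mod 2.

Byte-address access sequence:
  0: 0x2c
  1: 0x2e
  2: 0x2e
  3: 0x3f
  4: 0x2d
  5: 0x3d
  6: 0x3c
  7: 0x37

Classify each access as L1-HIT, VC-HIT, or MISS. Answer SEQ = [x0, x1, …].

#0 0x2c→b11/s1 MISS; vc=[]
#1 0x2e→b11/s1 L1-HIT; vc=[]
#2 0x2e→b11/s1 L1-HIT; vc=[]
#3 0x3f→b15/s1 MISS; vc=[11]
#4 0x2d→b11/s1 VC-HIT; vc=[15]
#5 0x3d→b15/s1 VC-HIT; vc=[11]
#6 0x3c→b15/s1 L1-HIT; vc=[11]
#7 0x37→b13/s1 MISS; vc=[11,15]

SEQ = [MISS, L1-HIT, L1-HIT, MISS, VC-HIT, VC-HIT, L1-HIT, MISS]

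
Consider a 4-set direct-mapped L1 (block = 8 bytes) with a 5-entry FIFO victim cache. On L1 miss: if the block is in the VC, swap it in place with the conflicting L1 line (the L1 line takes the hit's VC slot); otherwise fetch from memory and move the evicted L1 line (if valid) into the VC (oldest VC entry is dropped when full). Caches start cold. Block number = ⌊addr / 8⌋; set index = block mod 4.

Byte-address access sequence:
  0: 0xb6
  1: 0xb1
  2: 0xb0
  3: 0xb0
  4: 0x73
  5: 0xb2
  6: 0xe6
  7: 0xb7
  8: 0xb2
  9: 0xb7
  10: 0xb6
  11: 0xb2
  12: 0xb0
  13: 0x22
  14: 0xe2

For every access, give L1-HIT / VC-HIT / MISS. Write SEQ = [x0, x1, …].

  [0] addr=0xb6 blk=22 s=2: MISS | VC []
  [1] addr=0xb1 blk=22 s=2: L1-HIT | VC []
  [2] addr=0xb0 blk=22 s=2: L1-HIT | VC []
  [3] addr=0xb0 blk=22 s=2: L1-HIT | VC []
  [4] addr=0x73 blk=14 s=2: MISS | VC [22]
  [5] addr=0xb2 blk=22 s=2: VC-HIT | VC [14]
  [6] addr=0xe6 blk=28 s=0: MISS | VC [14]
  [7] addr=0xb7 blk=22 s=2: L1-HIT | VC [14]
  [8] addr=0xb2 blk=22 s=2: L1-HIT | VC [14]
  [9] addr=0xb7 blk=22 s=2: L1-HIT | VC [14]
  [10] addr=0xb6 blk=22 s=2: L1-HIT | VC [14]
  [11] addr=0xb2 blk=22 s=2: L1-HIT | VC [14]
  [12] addr=0xb0 blk=22 s=2: L1-HIT | VC [14]
  [13] addr=0x22 blk=4 s=0: MISS | VC [14, 28]
  [14] addr=0xe2 blk=28 s=0: VC-HIT | VC [14, 4]

SEQ = [MISS, L1-HIT, L1-HIT, L1-HIT, MISS, VC-HIT, MISS, L1-HIT, L1-HIT, L1-HIT, L1-HIT, L1-HIT, L1-HIT, MISS, VC-HIT]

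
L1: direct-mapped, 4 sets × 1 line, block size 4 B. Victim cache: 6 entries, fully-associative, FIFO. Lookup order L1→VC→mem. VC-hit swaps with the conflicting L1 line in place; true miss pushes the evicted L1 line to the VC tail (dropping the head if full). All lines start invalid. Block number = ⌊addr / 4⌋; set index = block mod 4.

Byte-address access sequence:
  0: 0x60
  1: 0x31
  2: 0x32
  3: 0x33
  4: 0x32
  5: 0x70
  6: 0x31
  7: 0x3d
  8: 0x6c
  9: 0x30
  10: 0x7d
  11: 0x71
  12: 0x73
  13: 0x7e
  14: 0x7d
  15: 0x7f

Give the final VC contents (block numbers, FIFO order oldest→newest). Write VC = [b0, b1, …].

#0 0x60→b24/s0 MISS; vc=[]
#1 0x31→b12/s0 MISS; vc=[24]
#2 0x32→b12/s0 L1-HIT; vc=[24]
#3 0x33→b12/s0 L1-HIT; vc=[24]
#4 0x32→b12/s0 L1-HIT; vc=[24]
#5 0x70→b28/s0 MISS; vc=[24,12]
#6 0x31→b12/s0 VC-HIT; vc=[24,28]
#7 0x3d→b15/s3 MISS; vc=[24,28]
#8 0x6c→b27/s3 MISS; vc=[24,28,15]
#9 0x30→b12/s0 L1-HIT; vc=[24,28,15]
#10 0x7d→b31/s3 MISS; vc=[24,28,15,27]
#11 0x71→b28/s0 VC-HIT; vc=[24,12,15,27]
#12 0x73→b28/s0 L1-HIT; vc=[24,12,15,27]
#13 0x7e→b31/s3 L1-HIT; vc=[24,12,15,27]
#14 0x7d→b31/s3 L1-HIT; vc=[24,12,15,27]
#15 0x7f→b31/s3 L1-HIT; vc=[24,12,15,27]

VC = [24, 12, 15, 27]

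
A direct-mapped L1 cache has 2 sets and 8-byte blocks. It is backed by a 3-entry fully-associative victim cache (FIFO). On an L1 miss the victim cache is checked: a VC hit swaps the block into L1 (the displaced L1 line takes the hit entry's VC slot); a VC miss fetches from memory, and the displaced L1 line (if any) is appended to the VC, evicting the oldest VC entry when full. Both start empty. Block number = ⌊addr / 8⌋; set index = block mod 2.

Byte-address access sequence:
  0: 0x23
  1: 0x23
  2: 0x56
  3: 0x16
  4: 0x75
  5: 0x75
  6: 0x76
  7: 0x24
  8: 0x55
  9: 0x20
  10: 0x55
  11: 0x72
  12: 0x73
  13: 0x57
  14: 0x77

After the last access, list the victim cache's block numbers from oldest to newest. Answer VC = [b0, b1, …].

  [0] addr=0x23 blk=4 s=0: MISS | VC []
  [1] addr=0x23 blk=4 s=0: L1-HIT | VC []
  [2] addr=0x56 blk=10 s=0: MISS | VC [4]
  [3] addr=0x16 blk=2 s=0: MISS | VC [4, 10]
  [4] addr=0x75 blk=14 s=0: MISS | VC [4, 10, 2]
  [5] addr=0x75 blk=14 s=0: L1-HIT | VC [4, 10, 2]
  [6] addr=0x76 blk=14 s=0: L1-HIT | VC [4, 10, 2]
  [7] addr=0x24 blk=4 s=0: VC-HIT | VC [14, 10, 2]
  [8] addr=0x55 blk=10 s=0: VC-HIT | VC [14, 4, 2]
  [9] addr=0x20 blk=4 s=0: VC-HIT | VC [14, 10, 2]
  [10] addr=0x55 blk=10 s=0: VC-HIT | VC [14, 4, 2]
  [11] addr=0x72 blk=14 s=0: VC-HIT | VC [10, 4, 2]
  [12] addr=0x73 blk=14 s=0: L1-HIT | VC [10, 4, 2]
  [13] addr=0x57 blk=10 s=0: VC-HIT | VC [14, 4, 2]
  [14] addr=0x77 blk=14 s=0: VC-HIT | VC [10, 4, 2]

VC = [10, 4, 2]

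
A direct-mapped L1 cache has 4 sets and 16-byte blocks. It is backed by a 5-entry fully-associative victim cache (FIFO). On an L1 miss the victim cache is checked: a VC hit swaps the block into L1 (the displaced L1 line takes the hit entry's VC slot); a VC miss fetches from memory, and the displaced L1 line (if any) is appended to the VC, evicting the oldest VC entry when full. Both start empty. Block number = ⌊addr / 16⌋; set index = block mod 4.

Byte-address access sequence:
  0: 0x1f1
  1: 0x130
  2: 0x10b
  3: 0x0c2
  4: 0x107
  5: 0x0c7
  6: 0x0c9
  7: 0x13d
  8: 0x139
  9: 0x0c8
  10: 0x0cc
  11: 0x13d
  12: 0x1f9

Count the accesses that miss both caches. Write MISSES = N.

MISSES = 4

  [0] addr=0x1f1 blk=31 s=3: MISS | VC []
  [1] addr=0x130 blk=19 s=3: MISS | VC [31]
  [2] addr=0x10b blk=16 s=0: MISS | VC [31]
  [3] addr=0xc2 blk=12 s=0: MISS | VC [31, 16]
  [4] addr=0x107 blk=16 s=0: VC-HIT | VC [31, 12]
  [5] addr=0xc7 blk=12 s=0: VC-HIT | VC [31, 16]
  [6] addr=0xc9 blk=12 s=0: L1-HIT | VC [31, 16]
  [7] addr=0x13d blk=19 s=3: L1-HIT | VC [31, 16]
  [8] addr=0x139 blk=19 s=3: L1-HIT | VC [31, 16]
  [9] addr=0xc8 blk=12 s=0: L1-HIT | VC [31, 16]
  [10] addr=0xcc blk=12 s=0: L1-HIT | VC [31, 16]
  [11] addr=0x13d blk=19 s=3: L1-HIT | VC [31, 16]
  [12] addr=0x1f9 blk=31 s=3: VC-HIT | VC [19, 16]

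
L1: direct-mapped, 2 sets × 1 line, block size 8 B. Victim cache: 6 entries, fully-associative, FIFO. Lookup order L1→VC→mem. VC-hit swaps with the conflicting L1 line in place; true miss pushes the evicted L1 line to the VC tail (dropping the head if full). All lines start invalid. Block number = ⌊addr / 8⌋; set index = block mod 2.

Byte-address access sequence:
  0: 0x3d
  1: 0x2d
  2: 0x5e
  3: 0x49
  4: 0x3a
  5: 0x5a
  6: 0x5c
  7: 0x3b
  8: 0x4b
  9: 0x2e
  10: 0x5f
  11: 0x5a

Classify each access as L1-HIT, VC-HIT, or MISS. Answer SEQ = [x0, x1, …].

0: 0x3d (blk 7, set 1) → MISS  vc=[]
1: 0x2d (blk 5, set 1) → MISS  vc=[7]
2: 0x5e (blk 11, set 1) → MISS  vc=[7, 5]
3: 0x49 (blk 9, set 1) → MISS  vc=[7, 5, 11]
4: 0x3a (blk 7, set 1) → VC-HIT  vc=[9, 5, 11]
5: 0x5a (blk 11, set 1) → VC-HIT  vc=[9, 5, 7]
6: 0x5c (blk 11, set 1) → L1-HIT  vc=[9, 5, 7]
7: 0x3b (blk 7, set 1) → VC-HIT  vc=[9, 5, 11]
8: 0x4b (blk 9, set 1) → VC-HIT  vc=[7, 5, 11]
9: 0x2e (blk 5, set 1) → VC-HIT  vc=[7, 9, 11]
10: 0x5f (blk 11, set 1) → VC-HIT  vc=[7, 9, 5]
11: 0x5a (blk 11, set 1) → L1-HIT  vc=[7, 9, 5]

SEQ = [MISS, MISS, MISS, MISS, VC-HIT, VC-HIT, L1-HIT, VC-HIT, VC-HIT, VC-HIT, VC-HIT, L1-HIT]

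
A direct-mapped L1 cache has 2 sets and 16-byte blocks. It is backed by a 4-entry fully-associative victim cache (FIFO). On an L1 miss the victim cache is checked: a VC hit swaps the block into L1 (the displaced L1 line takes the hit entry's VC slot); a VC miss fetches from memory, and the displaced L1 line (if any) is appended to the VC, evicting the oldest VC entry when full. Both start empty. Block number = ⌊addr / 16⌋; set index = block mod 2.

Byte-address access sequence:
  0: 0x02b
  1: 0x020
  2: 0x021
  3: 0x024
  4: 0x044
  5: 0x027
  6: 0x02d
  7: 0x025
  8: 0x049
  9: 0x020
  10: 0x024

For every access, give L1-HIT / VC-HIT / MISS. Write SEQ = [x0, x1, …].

#0 0x2b→b2/s0 MISS; vc=[]
#1 0x20→b2/s0 L1-HIT; vc=[]
#2 0x21→b2/s0 L1-HIT; vc=[]
#3 0x24→b2/s0 L1-HIT; vc=[]
#4 0x44→b4/s0 MISS; vc=[2]
#5 0x27→b2/s0 VC-HIT; vc=[4]
#6 0x2d→b2/s0 L1-HIT; vc=[4]
#7 0x25→b2/s0 L1-HIT; vc=[4]
#8 0x49→b4/s0 VC-HIT; vc=[2]
#9 0x20→b2/s0 VC-HIT; vc=[4]
#10 0x24→b2/s0 L1-HIT; vc=[4]

SEQ = [MISS, L1-HIT, L1-HIT, L1-HIT, MISS, VC-HIT, L1-HIT, L1-HIT, VC-HIT, VC-HIT, L1-HIT]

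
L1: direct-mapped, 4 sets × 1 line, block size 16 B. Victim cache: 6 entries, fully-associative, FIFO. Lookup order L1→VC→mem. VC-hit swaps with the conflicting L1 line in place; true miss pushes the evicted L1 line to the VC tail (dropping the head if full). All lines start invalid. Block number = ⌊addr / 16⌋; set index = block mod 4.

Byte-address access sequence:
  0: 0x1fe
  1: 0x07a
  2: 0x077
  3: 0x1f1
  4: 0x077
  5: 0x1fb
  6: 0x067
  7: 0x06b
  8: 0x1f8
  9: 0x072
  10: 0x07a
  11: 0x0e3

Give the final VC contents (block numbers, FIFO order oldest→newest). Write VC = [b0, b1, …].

0: 0x1fe (blk 31, set 3) → MISS  vc=[]
1: 0x7a (blk 7, set 3) → MISS  vc=[31]
2: 0x77 (blk 7, set 3) → L1-HIT  vc=[31]
3: 0x1f1 (blk 31, set 3) → VC-HIT  vc=[7]
4: 0x77 (blk 7, set 3) → VC-HIT  vc=[31]
5: 0x1fb (blk 31, set 3) → VC-HIT  vc=[7]
6: 0x67 (blk 6, set 2) → MISS  vc=[7]
7: 0x6b (blk 6, set 2) → L1-HIT  vc=[7]
8: 0x1f8 (blk 31, set 3) → L1-HIT  vc=[7]
9: 0x72 (blk 7, set 3) → VC-HIT  vc=[31]
10: 0x7a (blk 7, set 3) → L1-HIT  vc=[31]
11: 0xe3 (blk 14, set 2) → MISS  vc=[31, 6]

VC = [31, 6]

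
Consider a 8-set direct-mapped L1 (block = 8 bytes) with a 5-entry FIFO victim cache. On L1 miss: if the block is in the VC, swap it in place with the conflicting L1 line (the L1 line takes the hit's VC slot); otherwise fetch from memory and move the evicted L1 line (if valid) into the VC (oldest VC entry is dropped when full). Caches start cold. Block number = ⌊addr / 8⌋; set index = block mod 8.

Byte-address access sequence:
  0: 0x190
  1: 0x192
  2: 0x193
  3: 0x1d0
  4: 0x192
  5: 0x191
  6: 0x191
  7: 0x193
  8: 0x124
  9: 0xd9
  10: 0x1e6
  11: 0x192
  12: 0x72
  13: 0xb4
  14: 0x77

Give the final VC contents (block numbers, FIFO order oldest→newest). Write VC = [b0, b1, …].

0: 0x190 (blk 50, set 2) → MISS  vc=[]
1: 0x192 (blk 50, set 2) → L1-HIT  vc=[]
2: 0x193 (blk 50, set 2) → L1-HIT  vc=[]
3: 0x1d0 (blk 58, set 2) → MISS  vc=[50]
4: 0x192 (blk 50, set 2) → VC-HIT  vc=[58]
5: 0x191 (blk 50, set 2) → L1-HIT  vc=[58]
6: 0x191 (blk 50, set 2) → L1-HIT  vc=[58]
7: 0x193 (blk 50, set 2) → L1-HIT  vc=[58]
8: 0x124 (blk 36, set 4) → MISS  vc=[58]
9: 0xd9 (blk 27, set 3) → MISS  vc=[58]
10: 0x1e6 (blk 60, set 4) → MISS  vc=[58, 36]
11: 0x192 (blk 50, set 2) → L1-HIT  vc=[58, 36]
12: 0x72 (blk 14, set 6) → MISS  vc=[58, 36]
13: 0xb4 (blk 22, set 6) → MISS  vc=[58, 36, 14]
14: 0x77 (blk 14, set 6) → VC-HIT  vc=[58, 36, 22]

VC = [58, 36, 22]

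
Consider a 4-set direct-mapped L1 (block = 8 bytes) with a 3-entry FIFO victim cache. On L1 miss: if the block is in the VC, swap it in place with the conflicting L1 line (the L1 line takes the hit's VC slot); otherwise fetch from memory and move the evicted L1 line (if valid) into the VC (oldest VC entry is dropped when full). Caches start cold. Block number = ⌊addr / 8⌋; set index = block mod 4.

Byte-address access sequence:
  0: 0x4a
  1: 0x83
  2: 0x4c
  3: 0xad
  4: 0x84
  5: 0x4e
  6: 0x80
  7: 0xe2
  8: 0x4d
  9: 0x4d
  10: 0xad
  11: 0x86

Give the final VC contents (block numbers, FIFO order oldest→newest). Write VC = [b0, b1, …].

VC = [9, 28]

0: 0x4a (blk 9, set 1) → MISS  vc=[]
1: 0x83 (blk 16, set 0) → MISS  vc=[]
2: 0x4c (blk 9, set 1) → L1-HIT  vc=[]
3: 0xad (blk 21, set 1) → MISS  vc=[9]
4: 0x84 (blk 16, set 0) → L1-HIT  vc=[9]
5: 0x4e (blk 9, set 1) → VC-HIT  vc=[21]
6: 0x80 (blk 16, set 0) → L1-HIT  vc=[21]
7: 0xe2 (blk 28, set 0) → MISS  vc=[21, 16]
8: 0x4d (blk 9, set 1) → L1-HIT  vc=[21, 16]
9: 0x4d (blk 9, set 1) → L1-HIT  vc=[21, 16]
10: 0xad (blk 21, set 1) → VC-HIT  vc=[9, 16]
11: 0x86 (blk 16, set 0) → VC-HIT  vc=[9, 28]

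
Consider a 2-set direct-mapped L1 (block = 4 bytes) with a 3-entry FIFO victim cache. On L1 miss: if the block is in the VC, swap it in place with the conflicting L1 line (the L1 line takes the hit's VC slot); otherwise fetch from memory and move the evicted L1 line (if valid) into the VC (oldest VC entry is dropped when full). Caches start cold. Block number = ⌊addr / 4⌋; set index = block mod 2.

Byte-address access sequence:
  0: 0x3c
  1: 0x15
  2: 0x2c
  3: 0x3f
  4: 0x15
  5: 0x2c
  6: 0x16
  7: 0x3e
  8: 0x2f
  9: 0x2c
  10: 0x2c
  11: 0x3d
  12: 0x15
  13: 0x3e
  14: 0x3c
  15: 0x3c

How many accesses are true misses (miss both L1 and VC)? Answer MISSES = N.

MISSES = 3

0: 0x3c (blk 15, set 1) → MISS  vc=[]
1: 0x15 (blk 5, set 1) → MISS  vc=[15]
2: 0x2c (blk 11, set 1) → MISS  vc=[15, 5]
3: 0x3f (blk 15, set 1) → VC-HIT  vc=[11, 5]
4: 0x15 (blk 5, set 1) → VC-HIT  vc=[11, 15]
5: 0x2c (blk 11, set 1) → VC-HIT  vc=[5, 15]
6: 0x16 (blk 5, set 1) → VC-HIT  vc=[11, 15]
7: 0x3e (blk 15, set 1) → VC-HIT  vc=[11, 5]
8: 0x2f (blk 11, set 1) → VC-HIT  vc=[15, 5]
9: 0x2c (blk 11, set 1) → L1-HIT  vc=[15, 5]
10: 0x2c (blk 11, set 1) → L1-HIT  vc=[15, 5]
11: 0x3d (blk 15, set 1) → VC-HIT  vc=[11, 5]
12: 0x15 (blk 5, set 1) → VC-HIT  vc=[11, 15]
13: 0x3e (blk 15, set 1) → VC-HIT  vc=[11, 5]
14: 0x3c (blk 15, set 1) → L1-HIT  vc=[11, 5]
15: 0x3c (blk 15, set 1) → L1-HIT  vc=[11, 5]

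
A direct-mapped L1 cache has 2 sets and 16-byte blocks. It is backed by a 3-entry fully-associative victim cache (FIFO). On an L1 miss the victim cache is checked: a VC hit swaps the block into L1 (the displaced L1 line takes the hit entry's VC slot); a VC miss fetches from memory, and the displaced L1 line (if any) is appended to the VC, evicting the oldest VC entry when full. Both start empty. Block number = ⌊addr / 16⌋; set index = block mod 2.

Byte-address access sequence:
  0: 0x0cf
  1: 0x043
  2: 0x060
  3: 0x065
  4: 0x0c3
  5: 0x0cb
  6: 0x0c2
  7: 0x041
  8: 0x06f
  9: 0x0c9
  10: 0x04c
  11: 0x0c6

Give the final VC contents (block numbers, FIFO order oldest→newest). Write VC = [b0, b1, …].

0: 0xcf (blk 12, set 0) → MISS  vc=[]
1: 0x43 (blk 4, set 0) → MISS  vc=[12]
2: 0x60 (blk 6, set 0) → MISS  vc=[12, 4]
3: 0x65 (blk 6, set 0) → L1-HIT  vc=[12, 4]
4: 0xc3 (blk 12, set 0) → VC-HIT  vc=[6, 4]
5: 0xcb (blk 12, set 0) → L1-HIT  vc=[6, 4]
6: 0xc2 (blk 12, set 0) → L1-HIT  vc=[6, 4]
7: 0x41 (blk 4, set 0) → VC-HIT  vc=[6, 12]
8: 0x6f (blk 6, set 0) → VC-HIT  vc=[4, 12]
9: 0xc9 (blk 12, set 0) → VC-HIT  vc=[4, 6]
10: 0x4c (blk 4, set 0) → VC-HIT  vc=[12, 6]
11: 0xc6 (blk 12, set 0) → VC-HIT  vc=[4, 6]

VC = [4, 6]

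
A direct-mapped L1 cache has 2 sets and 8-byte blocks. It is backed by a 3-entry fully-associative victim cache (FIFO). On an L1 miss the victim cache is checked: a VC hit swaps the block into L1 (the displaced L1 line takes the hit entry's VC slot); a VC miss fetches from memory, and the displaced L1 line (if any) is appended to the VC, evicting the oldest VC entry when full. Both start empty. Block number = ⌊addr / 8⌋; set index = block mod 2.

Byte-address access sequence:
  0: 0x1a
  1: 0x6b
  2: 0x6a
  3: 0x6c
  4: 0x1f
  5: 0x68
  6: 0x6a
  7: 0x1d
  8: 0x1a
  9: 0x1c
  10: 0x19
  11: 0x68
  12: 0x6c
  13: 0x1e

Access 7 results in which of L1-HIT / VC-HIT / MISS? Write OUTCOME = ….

  [0] addr=0x1a blk=3 s=1: MISS | VC []
  [1] addr=0x6b blk=13 s=1: MISS | VC [3]
  [2] addr=0x6a blk=13 s=1: L1-HIT | VC [3]
  [3] addr=0x6c blk=13 s=1: L1-HIT | VC [3]
  [4] addr=0x1f blk=3 s=1: VC-HIT | VC [13]
  [5] addr=0x68 blk=13 s=1: VC-HIT | VC [3]
  [6] addr=0x6a blk=13 s=1: L1-HIT | VC [3]
  [7] addr=0x1d blk=3 s=1: VC-HIT | VC [13]
  [8] addr=0x1a blk=3 s=1: L1-HIT | VC [13]
  [9] addr=0x1c blk=3 s=1: L1-HIT | VC [13]
  [10] addr=0x19 blk=3 s=1: L1-HIT | VC [13]
  [11] addr=0x68 blk=13 s=1: VC-HIT | VC [3]
  [12] addr=0x6c blk=13 s=1: L1-HIT | VC [3]
  [13] addr=0x1e blk=3 s=1: VC-HIT | VC [13]

OUTCOME = VC-HIT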